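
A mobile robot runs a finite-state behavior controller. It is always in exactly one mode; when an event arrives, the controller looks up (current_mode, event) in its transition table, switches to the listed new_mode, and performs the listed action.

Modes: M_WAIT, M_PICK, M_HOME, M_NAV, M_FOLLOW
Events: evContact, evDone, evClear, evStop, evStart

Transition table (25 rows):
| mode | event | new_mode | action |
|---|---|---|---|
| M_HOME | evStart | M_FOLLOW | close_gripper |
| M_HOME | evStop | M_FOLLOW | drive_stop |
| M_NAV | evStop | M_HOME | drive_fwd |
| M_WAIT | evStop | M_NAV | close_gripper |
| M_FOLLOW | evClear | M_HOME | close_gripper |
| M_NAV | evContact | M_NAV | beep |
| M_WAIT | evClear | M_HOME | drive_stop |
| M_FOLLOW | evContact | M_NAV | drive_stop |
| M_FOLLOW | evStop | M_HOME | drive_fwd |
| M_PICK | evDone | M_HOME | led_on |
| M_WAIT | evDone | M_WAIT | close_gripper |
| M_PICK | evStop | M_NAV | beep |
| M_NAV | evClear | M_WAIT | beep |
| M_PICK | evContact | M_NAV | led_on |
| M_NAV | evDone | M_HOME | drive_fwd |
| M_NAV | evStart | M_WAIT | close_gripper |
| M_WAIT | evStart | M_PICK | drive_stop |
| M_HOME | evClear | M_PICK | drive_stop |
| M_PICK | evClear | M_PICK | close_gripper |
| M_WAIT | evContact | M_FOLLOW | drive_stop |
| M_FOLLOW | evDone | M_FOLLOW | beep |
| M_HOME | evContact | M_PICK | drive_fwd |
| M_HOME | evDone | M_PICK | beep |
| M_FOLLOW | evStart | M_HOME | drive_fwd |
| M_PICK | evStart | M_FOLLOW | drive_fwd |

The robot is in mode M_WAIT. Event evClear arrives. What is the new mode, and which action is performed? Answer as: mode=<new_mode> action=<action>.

mode=M_HOME action=drive_stop

current mode = M_WAIT; filter table to that mode:
  (M_WAIT, evStop) → (M_NAV, close_gripper)
  (M_WAIT, evClear) → (M_HOME, drive_stop)  ← event matches
  (M_WAIT, evDone) → (M_WAIT, close_gripper)
  (M_WAIT, evStart) → (M_PICK, drive_stop)
  (M_WAIT, evContact) → (M_FOLLOW, drive_stop)
event = evClear selects (M_HOME, drive_stop)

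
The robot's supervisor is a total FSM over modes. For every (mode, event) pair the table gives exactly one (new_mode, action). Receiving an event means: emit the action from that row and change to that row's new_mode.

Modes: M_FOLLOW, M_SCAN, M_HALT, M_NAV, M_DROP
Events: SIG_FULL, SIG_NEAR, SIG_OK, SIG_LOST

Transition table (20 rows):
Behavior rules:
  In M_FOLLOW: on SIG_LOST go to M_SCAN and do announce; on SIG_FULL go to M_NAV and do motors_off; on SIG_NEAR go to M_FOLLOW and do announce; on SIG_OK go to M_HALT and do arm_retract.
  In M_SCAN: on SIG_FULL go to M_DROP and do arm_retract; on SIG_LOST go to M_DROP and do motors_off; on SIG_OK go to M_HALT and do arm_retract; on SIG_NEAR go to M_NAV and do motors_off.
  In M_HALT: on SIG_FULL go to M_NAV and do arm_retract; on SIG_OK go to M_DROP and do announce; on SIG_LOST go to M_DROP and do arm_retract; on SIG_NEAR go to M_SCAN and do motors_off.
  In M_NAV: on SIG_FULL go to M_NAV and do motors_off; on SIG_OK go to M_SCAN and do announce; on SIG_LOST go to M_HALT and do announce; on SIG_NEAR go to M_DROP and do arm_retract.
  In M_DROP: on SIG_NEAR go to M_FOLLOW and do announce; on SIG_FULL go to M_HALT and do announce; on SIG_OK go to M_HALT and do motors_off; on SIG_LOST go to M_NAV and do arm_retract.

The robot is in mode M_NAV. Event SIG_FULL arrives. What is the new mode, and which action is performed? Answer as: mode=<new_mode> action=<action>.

current mode = M_NAV; filter table to that mode:
  (M_NAV, SIG_FULL) → (M_NAV, motors_off)  ← event matches
  (M_NAV, SIG_OK) → (M_SCAN, announce)
  (M_NAV, SIG_LOST) → (M_HALT, announce)
  (M_NAV, SIG_NEAR) → (M_DROP, arm_retract)
event = SIG_FULL selects (M_NAV, motors_off)

mode=M_NAV action=motors_off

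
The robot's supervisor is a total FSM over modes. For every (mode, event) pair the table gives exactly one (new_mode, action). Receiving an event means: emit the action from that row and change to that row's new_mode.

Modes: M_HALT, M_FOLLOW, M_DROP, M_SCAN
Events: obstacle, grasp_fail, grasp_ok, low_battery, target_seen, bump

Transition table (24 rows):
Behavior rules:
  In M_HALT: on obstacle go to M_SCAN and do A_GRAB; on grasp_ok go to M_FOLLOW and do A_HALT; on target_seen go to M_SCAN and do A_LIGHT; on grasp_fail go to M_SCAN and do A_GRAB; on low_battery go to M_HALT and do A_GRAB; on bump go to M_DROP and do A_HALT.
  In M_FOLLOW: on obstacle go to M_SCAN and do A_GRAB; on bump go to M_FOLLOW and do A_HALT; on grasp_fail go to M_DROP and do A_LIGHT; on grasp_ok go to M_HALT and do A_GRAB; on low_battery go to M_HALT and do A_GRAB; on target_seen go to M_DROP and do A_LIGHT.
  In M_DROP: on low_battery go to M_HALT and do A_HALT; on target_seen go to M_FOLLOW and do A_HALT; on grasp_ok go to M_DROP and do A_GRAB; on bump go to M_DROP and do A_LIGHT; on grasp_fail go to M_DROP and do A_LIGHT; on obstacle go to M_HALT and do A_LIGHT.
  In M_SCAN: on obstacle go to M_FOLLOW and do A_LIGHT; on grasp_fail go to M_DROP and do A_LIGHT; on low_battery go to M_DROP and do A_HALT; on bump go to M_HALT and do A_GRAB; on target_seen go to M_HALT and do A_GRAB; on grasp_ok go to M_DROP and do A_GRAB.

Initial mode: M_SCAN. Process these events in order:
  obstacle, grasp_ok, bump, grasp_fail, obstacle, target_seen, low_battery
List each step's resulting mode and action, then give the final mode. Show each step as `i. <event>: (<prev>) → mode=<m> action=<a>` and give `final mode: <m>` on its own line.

1. obstacle: (M_SCAN) → mode=M_FOLLOW action=A_LIGHT
2. grasp_ok: (M_FOLLOW) → mode=M_HALT action=A_GRAB
3. bump: (M_HALT) → mode=M_DROP action=A_HALT
4. grasp_fail: (M_DROP) → mode=M_DROP action=A_LIGHT
5. obstacle: (M_DROP) → mode=M_HALT action=A_LIGHT
6. target_seen: (M_HALT) → mode=M_SCAN action=A_LIGHT
7. low_battery: (M_SCAN) → mode=M_DROP action=A_HALT

final mode: M_DROP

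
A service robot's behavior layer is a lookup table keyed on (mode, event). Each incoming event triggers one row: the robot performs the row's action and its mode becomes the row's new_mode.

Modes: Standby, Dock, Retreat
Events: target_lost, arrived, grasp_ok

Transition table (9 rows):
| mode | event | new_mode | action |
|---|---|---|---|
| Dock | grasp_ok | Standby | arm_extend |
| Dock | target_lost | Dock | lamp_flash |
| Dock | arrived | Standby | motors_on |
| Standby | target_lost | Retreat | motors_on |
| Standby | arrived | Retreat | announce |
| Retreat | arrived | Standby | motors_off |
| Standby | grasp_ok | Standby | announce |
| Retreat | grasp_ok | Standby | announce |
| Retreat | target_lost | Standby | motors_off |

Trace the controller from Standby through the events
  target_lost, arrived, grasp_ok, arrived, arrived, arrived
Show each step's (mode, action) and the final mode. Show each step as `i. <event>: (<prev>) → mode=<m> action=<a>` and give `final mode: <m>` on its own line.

final mode: Retreat

1. target_lost: (Standby) → mode=Retreat action=motors_on
2. arrived: (Retreat) → mode=Standby action=motors_off
3. grasp_ok: (Standby) → mode=Standby action=announce
4. arrived: (Standby) → mode=Retreat action=announce
5. arrived: (Retreat) → mode=Standby action=motors_off
6. arrived: (Standby) → mode=Retreat action=announce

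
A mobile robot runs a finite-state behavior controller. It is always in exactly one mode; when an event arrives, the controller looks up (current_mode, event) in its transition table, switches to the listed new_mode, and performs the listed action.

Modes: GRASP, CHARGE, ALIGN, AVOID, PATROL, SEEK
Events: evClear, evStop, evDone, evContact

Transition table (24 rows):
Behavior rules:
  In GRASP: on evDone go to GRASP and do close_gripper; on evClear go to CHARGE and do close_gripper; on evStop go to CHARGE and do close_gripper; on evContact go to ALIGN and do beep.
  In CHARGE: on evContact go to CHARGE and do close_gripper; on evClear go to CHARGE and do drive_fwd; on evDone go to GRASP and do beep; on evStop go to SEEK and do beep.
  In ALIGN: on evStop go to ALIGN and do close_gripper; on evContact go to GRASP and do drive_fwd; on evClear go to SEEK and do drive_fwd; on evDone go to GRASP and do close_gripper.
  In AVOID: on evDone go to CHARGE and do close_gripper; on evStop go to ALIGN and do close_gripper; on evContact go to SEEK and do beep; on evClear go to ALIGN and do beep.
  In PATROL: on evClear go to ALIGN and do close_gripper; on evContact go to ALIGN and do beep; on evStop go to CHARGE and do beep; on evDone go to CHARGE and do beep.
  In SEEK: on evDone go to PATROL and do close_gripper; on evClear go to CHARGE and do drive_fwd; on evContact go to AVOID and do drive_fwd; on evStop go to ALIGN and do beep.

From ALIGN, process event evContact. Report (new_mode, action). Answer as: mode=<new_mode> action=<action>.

current mode = ALIGN; filter table to that mode:
  (ALIGN, evStop) → (ALIGN, close_gripper)
  (ALIGN, evContact) → (GRASP, drive_fwd)  ← event matches
  (ALIGN, evClear) → (SEEK, drive_fwd)
  (ALIGN, evDone) → (GRASP, close_gripper)
event = evContact selects (GRASP, drive_fwd)

mode=GRASP action=drive_fwd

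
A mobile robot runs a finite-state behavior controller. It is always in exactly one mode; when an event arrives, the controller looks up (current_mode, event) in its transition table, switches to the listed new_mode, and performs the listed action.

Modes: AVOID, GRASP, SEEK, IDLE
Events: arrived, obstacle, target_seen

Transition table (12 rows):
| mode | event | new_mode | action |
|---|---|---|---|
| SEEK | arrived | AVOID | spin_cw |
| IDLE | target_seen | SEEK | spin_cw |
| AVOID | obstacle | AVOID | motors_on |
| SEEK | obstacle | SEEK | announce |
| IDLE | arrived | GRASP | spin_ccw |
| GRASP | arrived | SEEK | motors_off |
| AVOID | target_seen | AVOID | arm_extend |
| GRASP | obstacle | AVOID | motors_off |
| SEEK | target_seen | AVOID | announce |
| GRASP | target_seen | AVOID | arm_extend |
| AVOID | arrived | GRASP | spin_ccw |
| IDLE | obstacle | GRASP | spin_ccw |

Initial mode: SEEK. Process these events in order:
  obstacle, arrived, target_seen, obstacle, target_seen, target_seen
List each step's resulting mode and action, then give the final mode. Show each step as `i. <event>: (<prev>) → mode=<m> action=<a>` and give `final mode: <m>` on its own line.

final mode: AVOID

1. obstacle: (SEEK) → mode=SEEK action=announce
2. arrived: (SEEK) → mode=AVOID action=spin_cw
3. target_seen: (AVOID) → mode=AVOID action=arm_extend
4. obstacle: (AVOID) → mode=AVOID action=motors_on
5. target_seen: (AVOID) → mode=AVOID action=arm_extend
6. target_seen: (AVOID) → mode=AVOID action=arm_extend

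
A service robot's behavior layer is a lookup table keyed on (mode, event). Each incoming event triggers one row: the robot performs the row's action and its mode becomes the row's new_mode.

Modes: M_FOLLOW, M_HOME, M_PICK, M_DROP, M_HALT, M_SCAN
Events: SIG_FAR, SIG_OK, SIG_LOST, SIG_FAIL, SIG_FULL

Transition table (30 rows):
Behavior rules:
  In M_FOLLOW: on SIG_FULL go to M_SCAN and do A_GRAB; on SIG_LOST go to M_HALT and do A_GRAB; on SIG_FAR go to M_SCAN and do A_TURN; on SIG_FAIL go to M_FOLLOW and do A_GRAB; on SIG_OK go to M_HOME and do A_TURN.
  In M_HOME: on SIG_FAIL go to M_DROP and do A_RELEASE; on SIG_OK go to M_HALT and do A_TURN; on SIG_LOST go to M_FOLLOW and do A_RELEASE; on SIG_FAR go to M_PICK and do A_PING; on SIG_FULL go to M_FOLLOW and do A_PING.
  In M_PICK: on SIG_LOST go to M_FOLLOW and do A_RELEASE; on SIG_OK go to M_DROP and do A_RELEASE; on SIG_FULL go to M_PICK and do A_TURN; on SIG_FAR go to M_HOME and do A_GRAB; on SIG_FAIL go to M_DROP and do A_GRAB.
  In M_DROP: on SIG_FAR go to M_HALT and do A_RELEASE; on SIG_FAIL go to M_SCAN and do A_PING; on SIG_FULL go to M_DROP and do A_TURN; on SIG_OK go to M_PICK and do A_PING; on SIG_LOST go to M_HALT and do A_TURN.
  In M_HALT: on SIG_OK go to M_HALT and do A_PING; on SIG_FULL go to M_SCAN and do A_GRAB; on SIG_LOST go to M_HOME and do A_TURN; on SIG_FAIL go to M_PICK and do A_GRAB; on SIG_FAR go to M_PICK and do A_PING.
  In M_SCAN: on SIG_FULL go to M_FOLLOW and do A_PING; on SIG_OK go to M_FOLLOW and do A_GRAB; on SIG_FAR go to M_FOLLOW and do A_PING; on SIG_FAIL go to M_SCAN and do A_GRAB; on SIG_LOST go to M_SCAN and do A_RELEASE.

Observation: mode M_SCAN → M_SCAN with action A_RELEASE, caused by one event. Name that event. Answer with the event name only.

try SIG_FAR: (M_SCAN, SIG_FAR) → (M_FOLLOW, A_PING)
try SIG_OK: (M_SCAN, SIG_OK) → (M_FOLLOW, A_GRAB)
try SIG_LOST: (M_SCAN, SIG_LOST) → (M_SCAN, A_RELEASE)  ← matches
try SIG_FAIL: (M_SCAN, SIG_FAIL) → (M_SCAN, A_GRAB)
try SIG_FULL: (M_SCAN, SIG_FULL) → (M_FOLLOW, A_PING)

SIG_LOST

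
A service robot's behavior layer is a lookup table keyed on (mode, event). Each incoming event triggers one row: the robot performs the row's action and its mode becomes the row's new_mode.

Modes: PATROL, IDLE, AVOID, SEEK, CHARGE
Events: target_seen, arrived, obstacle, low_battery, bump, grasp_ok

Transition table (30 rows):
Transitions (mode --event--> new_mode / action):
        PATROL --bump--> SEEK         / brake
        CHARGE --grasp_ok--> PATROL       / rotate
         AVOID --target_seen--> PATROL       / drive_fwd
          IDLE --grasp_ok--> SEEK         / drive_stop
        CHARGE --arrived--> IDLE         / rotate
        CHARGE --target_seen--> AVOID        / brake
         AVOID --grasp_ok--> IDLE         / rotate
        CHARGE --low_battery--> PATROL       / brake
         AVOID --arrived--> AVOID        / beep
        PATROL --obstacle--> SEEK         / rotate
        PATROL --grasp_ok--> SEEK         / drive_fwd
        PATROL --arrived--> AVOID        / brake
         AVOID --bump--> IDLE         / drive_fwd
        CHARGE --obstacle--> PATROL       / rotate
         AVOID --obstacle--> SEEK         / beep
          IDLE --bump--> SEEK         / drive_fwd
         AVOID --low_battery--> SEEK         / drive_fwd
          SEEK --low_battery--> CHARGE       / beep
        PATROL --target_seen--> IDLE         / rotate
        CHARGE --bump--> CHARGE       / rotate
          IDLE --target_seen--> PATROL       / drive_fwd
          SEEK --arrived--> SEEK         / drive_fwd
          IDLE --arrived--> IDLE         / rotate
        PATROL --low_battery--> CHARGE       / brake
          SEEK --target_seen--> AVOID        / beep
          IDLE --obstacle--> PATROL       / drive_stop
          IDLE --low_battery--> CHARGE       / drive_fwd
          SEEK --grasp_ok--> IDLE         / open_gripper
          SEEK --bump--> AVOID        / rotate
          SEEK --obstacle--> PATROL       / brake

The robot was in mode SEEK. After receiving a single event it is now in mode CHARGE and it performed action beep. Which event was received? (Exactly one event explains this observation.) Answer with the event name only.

low_battery

try target_seen: (SEEK, target_seen) → (AVOID, beep)
try arrived: (SEEK, arrived) → (SEEK, drive_fwd)
try obstacle: (SEEK, obstacle) → (PATROL, brake)
try low_battery: (SEEK, low_battery) → (CHARGE, beep)  ← matches
try bump: (SEEK, bump) → (AVOID, rotate)
try grasp_ok: (SEEK, grasp_ok) → (IDLE, open_gripper)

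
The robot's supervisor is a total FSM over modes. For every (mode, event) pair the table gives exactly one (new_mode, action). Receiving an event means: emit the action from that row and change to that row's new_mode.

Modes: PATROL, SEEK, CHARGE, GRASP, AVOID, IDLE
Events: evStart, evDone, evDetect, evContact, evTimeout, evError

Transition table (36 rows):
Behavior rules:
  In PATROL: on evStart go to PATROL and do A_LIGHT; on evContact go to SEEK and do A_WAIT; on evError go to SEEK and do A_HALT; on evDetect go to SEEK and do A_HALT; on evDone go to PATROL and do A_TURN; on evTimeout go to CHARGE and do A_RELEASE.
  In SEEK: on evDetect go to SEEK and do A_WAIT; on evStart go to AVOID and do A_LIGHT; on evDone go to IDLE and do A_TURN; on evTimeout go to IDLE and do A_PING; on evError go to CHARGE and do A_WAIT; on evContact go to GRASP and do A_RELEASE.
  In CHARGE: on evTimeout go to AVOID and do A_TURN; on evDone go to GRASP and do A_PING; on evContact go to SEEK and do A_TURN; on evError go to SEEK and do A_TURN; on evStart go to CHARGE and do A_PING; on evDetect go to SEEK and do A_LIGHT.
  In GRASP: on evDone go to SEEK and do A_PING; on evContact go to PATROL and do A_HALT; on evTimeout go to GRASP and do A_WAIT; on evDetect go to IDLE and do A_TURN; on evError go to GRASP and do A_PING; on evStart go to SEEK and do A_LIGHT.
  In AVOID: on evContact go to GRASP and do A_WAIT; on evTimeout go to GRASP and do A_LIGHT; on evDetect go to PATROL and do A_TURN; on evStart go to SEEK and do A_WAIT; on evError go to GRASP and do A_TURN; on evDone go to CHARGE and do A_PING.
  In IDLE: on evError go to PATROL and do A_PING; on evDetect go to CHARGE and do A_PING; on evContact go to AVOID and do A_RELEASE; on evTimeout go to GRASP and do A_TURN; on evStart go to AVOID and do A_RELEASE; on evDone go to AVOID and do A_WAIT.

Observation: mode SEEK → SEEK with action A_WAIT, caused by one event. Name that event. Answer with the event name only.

try evStart: (SEEK, evStart) → (AVOID, A_LIGHT)
try evDone: (SEEK, evDone) → (IDLE, A_TURN)
try evDetect: (SEEK, evDetect) → (SEEK, A_WAIT)  ← matches
try evContact: (SEEK, evContact) → (GRASP, A_RELEASE)
try evTimeout: (SEEK, evTimeout) → (IDLE, A_PING)
try evError: (SEEK, evError) → (CHARGE, A_WAIT)

evDetect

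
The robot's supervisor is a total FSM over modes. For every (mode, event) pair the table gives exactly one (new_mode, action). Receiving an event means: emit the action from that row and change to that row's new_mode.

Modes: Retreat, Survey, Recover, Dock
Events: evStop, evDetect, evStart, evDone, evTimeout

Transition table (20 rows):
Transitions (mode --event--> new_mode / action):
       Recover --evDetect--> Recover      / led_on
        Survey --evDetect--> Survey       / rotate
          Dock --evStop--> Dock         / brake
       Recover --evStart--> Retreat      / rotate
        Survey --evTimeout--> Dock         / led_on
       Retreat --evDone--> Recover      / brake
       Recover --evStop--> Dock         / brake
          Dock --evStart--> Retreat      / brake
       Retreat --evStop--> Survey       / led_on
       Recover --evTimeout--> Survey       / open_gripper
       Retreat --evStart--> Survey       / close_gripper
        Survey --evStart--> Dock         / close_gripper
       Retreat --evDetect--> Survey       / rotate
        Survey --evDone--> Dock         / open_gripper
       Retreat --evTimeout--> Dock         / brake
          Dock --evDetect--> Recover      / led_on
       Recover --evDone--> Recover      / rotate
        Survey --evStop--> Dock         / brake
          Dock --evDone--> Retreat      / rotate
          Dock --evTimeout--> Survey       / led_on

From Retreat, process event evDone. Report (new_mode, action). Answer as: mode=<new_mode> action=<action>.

current mode = Retreat; filter table to that mode:
  (Retreat, evDone) → (Recover, brake)  ← event matches
  (Retreat, evStop) → (Survey, led_on)
  (Retreat, evStart) → (Survey, close_gripper)
  (Retreat, evDetect) → (Survey, rotate)
  (Retreat, evTimeout) → (Dock, brake)
event = evDone selects (Recover, brake)

mode=Recover action=brake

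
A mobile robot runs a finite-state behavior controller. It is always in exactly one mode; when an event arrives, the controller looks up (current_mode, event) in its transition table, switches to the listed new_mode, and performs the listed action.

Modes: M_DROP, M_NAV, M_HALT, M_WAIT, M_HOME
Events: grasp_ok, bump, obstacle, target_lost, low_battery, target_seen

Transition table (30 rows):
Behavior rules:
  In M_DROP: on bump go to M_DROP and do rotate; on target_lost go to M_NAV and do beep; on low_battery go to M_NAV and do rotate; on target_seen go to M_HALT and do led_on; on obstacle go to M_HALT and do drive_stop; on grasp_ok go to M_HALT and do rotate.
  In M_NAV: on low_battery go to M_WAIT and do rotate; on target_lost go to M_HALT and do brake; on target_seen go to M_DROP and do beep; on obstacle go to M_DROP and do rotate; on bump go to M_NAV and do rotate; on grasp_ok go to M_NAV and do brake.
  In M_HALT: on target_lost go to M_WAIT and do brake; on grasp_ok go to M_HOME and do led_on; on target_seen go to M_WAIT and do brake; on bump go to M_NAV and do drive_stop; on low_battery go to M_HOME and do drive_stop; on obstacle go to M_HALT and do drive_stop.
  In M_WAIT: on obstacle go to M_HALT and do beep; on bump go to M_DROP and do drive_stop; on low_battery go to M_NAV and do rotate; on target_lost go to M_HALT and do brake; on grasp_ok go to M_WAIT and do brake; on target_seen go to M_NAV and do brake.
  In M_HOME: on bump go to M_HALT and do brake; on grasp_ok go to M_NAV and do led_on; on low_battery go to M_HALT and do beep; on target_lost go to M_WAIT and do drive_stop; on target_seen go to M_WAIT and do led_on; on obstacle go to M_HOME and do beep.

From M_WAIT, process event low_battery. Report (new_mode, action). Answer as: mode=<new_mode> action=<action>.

current mode = M_WAIT; filter table to that mode:
  (M_WAIT, obstacle) → (M_HALT, beep)
  (M_WAIT, bump) → (M_DROP, drive_stop)
  (M_WAIT, low_battery) → (M_NAV, rotate)  ← event matches
  (M_WAIT, target_lost) → (M_HALT, brake)
  (M_WAIT, grasp_ok) → (M_WAIT, brake)
  (M_WAIT, target_seen) → (M_NAV, brake)
event = low_battery selects (M_NAV, rotate)

mode=M_NAV action=rotate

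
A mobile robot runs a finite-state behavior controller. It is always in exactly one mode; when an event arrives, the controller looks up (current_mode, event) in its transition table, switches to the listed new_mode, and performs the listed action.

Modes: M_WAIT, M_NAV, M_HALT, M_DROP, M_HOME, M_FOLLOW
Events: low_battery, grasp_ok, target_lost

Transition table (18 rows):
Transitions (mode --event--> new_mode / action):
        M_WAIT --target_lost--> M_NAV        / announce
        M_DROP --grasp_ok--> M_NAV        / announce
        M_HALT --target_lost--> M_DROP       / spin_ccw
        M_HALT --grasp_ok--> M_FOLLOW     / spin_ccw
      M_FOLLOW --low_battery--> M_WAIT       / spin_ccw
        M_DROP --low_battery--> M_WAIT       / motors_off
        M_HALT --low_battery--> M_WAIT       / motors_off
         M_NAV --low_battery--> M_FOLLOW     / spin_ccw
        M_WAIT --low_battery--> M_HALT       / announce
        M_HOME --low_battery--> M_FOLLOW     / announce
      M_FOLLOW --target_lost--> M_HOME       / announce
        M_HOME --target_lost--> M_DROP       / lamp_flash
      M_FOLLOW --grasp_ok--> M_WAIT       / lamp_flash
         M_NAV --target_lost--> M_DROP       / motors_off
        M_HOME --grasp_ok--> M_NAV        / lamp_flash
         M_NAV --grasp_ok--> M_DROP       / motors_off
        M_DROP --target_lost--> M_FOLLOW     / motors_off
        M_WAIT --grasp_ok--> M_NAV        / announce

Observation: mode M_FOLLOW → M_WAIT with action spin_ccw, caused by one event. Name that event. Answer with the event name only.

try low_battery: (M_FOLLOW, low_battery) → (M_WAIT, spin_ccw)  ← matches
try grasp_ok: (M_FOLLOW, grasp_ok) → (M_WAIT, lamp_flash)
try target_lost: (M_FOLLOW, target_lost) → (M_HOME, announce)

low_battery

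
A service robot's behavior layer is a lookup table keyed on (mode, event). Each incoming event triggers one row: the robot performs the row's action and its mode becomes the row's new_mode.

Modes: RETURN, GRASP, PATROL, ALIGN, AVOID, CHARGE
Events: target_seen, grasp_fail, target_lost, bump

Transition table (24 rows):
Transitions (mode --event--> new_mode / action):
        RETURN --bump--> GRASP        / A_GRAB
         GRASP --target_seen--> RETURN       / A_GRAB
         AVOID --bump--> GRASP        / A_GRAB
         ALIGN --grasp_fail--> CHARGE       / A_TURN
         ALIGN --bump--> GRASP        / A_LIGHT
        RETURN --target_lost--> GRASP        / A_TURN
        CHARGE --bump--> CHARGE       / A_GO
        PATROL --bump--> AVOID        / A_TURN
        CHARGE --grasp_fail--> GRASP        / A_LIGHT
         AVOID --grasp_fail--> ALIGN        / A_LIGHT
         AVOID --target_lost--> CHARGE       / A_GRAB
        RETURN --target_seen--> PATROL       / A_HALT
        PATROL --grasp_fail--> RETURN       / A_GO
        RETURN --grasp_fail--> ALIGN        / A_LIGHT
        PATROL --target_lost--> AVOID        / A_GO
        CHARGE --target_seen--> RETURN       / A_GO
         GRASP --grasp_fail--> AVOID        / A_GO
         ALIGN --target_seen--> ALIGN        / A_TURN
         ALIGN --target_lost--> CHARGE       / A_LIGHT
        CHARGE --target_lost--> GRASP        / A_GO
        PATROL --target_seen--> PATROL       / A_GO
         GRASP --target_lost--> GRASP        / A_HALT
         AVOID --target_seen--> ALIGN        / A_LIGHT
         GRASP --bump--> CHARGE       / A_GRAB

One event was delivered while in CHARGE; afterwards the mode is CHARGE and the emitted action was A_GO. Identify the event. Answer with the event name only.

try target_seen: (CHARGE, target_seen) → (RETURN, A_GO)
try grasp_fail: (CHARGE, grasp_fail) → (GRASP, A_LIGHT)
try target_lost: (CHARGE, target_lost) → (GRASP, A_GO)
try bump: (CHARGE, bump) → (CHARGE, A_GO)  ← matches

bump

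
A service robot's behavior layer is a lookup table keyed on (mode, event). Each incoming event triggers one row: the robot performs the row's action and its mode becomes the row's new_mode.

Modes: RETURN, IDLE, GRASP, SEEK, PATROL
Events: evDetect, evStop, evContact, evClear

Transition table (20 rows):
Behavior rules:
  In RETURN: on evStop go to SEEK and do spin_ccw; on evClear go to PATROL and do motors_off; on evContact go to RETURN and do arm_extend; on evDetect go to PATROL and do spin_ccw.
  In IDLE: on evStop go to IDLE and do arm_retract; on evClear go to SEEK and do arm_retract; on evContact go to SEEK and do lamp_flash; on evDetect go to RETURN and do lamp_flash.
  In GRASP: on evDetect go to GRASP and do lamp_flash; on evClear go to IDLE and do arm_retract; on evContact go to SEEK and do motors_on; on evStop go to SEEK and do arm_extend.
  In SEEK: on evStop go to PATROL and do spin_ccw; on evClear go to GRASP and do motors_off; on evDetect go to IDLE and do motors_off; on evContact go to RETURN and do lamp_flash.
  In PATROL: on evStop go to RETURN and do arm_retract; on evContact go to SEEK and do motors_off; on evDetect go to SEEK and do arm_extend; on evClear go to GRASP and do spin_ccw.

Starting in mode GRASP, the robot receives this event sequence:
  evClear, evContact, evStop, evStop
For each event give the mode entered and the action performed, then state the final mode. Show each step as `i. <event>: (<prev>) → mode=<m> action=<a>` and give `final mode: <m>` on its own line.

1. evClear: (GRASP) → mode=IDLE action=arm_retract
2. evContact: (IDLE) → mode=SEEK action=lamp_flash
3. evStop: (SEEK) → mode=PATROL action=spin_ccw
4. evStop: (PATROL) → mode=RETURN action=arm_retract

final mode: RETURN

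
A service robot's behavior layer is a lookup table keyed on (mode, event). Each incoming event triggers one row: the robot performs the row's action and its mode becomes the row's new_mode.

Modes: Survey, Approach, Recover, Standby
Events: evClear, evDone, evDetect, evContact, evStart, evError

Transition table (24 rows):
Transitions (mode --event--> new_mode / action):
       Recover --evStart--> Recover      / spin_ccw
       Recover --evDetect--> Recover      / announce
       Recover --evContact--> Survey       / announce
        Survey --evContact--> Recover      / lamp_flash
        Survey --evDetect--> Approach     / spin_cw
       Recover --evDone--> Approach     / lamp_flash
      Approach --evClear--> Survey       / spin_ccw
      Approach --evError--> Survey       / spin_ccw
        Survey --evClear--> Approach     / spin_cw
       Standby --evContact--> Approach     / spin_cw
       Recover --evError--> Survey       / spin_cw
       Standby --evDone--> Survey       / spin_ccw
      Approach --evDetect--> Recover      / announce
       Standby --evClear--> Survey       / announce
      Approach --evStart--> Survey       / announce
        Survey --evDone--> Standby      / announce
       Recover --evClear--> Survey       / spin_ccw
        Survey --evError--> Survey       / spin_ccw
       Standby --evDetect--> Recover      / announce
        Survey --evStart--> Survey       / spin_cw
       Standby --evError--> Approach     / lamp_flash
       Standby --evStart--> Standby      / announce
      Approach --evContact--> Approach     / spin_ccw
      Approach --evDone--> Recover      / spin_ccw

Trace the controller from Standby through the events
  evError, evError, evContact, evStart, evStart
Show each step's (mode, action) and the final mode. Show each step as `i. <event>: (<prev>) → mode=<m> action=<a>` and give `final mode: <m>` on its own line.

final mode: Recover

1. evError: (Standby) → mode=Approach action=lamp_flash
2. evError: (Approach) → mode=Survey action=spin_ccw
3. evContact: (Survey) → mode=Recover action=lamp_flash
4. evStart: (Recover) → mode=Recover action=spin_ccw
5. evStart: (Recover) → mode=Recover action=spin_ccw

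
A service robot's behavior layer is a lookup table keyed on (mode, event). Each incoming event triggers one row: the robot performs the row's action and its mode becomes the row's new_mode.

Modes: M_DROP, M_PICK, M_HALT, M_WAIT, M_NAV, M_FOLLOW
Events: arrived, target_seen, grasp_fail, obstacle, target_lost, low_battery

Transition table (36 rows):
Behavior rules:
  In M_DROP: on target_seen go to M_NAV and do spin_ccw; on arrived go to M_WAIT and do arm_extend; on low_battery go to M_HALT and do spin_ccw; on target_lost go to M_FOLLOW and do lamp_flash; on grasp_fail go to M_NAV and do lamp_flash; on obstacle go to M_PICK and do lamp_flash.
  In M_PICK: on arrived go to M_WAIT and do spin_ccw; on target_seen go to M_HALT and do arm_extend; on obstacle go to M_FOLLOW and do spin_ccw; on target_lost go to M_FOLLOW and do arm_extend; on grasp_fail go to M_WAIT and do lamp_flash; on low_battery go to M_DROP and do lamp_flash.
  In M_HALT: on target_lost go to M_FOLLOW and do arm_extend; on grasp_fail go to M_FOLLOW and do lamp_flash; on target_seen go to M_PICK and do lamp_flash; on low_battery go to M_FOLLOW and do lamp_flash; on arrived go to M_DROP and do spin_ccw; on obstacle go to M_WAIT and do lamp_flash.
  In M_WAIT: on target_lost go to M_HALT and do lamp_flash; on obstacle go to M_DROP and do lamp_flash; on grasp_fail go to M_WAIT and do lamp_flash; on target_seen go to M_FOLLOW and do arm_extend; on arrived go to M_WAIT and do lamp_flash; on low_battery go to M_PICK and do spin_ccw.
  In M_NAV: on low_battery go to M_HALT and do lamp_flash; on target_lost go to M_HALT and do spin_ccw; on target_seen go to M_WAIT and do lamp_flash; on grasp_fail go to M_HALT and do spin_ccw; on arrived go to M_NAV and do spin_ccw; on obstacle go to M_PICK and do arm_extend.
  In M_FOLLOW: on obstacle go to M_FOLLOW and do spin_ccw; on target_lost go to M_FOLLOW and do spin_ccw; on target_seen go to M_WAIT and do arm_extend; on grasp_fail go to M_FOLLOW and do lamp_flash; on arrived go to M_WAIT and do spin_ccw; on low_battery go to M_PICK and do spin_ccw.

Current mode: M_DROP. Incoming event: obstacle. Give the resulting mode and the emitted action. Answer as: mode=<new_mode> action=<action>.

mode=M_PICK action=lamp_flash

current mode = M_DROP; filter table to that mode:
  (M_DROP, target_seen) → (M_NAV, spin_ccw)
  (M_DROP, arrived) → (M_WAIT, arm_extend)
  (M_DROP, low_battery) → (M_HALT, spin_ccw)
  (M_DROP, target_lost) → (M_FOLLOW, lamp_flash)
  (M_DROP, grasp_fail) → (M_NAV, lamp_flash)
  (M_DROP, obstacle) → (M_PICK, lamp_flash)  ← event matches
event = obstacle selects (M_PICK, lamp_flash)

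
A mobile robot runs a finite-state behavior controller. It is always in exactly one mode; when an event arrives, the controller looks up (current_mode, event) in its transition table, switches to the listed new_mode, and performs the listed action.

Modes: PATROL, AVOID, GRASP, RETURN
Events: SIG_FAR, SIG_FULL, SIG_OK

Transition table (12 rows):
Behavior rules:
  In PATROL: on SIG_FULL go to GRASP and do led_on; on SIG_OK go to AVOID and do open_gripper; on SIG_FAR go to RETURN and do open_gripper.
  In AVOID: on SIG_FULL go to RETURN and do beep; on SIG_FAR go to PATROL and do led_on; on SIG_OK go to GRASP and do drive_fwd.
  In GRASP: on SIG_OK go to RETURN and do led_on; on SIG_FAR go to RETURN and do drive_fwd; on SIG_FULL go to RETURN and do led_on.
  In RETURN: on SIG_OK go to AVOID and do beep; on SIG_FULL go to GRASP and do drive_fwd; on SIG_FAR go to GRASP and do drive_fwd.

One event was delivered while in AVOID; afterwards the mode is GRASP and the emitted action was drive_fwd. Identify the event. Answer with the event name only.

try SIG_FAR: (AVOID, SIG_FAR) → (PATROL, led_on)
try SIG_FULL: (AVOID, SIG_FULL) → (RETURN, beep)
try SIG_OK: (AVOID, SIG_OK) → (GRASP, drive_fwd)  ← matches

SIG_OK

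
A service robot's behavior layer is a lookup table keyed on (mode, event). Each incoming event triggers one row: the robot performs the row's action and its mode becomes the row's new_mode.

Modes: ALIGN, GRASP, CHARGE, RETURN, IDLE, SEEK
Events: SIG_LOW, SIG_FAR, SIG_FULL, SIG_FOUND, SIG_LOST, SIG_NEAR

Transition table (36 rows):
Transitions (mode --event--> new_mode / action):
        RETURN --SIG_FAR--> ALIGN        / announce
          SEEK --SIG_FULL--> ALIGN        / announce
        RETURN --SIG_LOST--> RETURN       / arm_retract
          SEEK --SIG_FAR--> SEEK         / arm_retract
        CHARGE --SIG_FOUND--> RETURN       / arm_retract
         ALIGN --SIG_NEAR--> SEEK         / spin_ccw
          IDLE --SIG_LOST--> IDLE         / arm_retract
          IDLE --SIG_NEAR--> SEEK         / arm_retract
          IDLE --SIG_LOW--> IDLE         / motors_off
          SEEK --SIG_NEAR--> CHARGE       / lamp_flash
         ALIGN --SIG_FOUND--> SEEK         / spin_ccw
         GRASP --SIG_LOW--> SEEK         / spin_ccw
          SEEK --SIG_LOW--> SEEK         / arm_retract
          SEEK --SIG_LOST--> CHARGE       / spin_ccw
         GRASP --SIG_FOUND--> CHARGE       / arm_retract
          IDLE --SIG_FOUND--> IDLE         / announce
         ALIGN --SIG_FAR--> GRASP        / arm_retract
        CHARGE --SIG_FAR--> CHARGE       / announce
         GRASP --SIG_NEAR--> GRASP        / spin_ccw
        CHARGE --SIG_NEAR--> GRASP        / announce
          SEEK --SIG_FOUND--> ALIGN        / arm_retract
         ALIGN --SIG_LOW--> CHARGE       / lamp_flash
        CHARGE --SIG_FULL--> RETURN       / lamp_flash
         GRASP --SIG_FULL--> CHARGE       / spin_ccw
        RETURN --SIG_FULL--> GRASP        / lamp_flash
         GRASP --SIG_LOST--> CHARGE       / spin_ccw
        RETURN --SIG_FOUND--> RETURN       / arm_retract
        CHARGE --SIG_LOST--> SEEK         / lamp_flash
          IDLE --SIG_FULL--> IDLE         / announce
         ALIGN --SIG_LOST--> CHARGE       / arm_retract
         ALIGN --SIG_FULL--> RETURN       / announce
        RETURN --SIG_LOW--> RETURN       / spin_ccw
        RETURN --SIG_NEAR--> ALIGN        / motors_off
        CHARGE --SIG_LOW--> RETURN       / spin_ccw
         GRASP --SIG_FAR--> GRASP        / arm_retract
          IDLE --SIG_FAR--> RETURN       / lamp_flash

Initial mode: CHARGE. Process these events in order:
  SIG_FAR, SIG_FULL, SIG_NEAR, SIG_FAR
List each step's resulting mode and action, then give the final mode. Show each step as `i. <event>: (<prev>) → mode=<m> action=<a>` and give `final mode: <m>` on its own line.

1. SIG_FAR: (CHARGE) → mode=CHARGE action=announce
2. SIG_FULL: (CHARGE) → mode=RETURN action=lamp_flash
3. SIG_NEAR: (RETURN) → mode=ALIGN action=motors_off
4. SIG_FAR: (ALIGN) → mode=GRASP action=arm_retract

final mode: GRASP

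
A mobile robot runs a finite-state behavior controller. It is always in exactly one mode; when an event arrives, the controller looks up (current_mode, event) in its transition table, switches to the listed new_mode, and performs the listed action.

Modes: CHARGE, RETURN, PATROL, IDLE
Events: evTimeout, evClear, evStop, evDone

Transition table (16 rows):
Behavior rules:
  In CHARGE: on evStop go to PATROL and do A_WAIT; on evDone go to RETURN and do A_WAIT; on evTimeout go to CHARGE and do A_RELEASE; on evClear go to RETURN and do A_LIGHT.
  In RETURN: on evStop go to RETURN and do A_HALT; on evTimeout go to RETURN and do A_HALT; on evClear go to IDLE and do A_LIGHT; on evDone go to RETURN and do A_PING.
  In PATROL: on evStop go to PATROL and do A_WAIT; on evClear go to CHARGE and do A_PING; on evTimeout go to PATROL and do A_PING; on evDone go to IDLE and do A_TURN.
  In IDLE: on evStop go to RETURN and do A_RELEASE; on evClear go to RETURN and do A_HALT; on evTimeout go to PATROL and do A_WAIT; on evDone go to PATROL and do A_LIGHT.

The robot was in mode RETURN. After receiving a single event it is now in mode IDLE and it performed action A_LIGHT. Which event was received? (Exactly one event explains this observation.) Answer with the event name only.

evClear

try evTimeout: (RETURN, evTimeout) → (RETURN, A_HALT)
try evClear: (RETURN, evClear) → (IDLE, A_LIGHT)  ← matches
try evStop: (RETURN, evStop) → (RETURN, A_HALT)
try evDone: (RETURN, evDone) → (RETURN, A_PING)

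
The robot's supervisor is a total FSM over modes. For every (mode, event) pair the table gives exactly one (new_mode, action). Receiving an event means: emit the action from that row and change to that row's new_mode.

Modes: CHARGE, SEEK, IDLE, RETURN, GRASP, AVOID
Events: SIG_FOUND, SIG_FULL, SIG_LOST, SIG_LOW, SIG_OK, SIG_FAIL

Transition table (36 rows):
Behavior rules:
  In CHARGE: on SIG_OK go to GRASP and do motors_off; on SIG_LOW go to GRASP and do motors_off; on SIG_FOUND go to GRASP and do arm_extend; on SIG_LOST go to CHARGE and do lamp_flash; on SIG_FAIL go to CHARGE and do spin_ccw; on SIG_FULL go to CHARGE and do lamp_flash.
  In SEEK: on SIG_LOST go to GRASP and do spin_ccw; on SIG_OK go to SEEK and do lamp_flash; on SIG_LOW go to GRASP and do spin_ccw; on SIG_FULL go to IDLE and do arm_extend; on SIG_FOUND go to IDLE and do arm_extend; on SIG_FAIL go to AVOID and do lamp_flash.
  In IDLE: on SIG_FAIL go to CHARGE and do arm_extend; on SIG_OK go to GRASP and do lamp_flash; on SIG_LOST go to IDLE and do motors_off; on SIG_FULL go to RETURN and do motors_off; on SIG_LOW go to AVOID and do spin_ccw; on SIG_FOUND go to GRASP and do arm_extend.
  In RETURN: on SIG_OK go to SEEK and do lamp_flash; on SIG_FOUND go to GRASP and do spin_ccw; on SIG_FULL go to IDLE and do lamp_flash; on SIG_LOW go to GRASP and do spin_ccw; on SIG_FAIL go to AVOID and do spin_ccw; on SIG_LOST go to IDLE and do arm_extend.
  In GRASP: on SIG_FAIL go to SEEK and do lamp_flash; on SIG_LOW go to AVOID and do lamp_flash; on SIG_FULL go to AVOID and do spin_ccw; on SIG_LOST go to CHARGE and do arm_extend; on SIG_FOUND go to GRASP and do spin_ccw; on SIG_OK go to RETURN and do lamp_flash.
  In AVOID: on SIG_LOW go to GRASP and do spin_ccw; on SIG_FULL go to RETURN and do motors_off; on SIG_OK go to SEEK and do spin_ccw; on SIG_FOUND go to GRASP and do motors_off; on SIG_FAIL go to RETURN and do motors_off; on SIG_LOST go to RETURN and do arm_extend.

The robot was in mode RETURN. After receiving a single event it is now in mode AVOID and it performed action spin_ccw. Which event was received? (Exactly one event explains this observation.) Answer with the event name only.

SIG_FAIL

try SIG_FOUND: (RETURN, SIG_FOUND) → (GRASP, spin_ccw)
try SIG_FULL: (RETURN, SIG_FULL) → (IDLE, lamp_flash)
try SIG_LOST: (RETURN, SIG_LOST) → (IDLE, arm_extend)
try SIG_LOW: (RETURN, SIG_LOW) → (GRASP, spin_ccw)
try SIG_OK: (RETURN, SIG_OK) → (SEEK, lamp_flash)
try SIG_FAIL: (RETURN, SIG_FAIL) → (AVOID, spin_ccw)  ← matches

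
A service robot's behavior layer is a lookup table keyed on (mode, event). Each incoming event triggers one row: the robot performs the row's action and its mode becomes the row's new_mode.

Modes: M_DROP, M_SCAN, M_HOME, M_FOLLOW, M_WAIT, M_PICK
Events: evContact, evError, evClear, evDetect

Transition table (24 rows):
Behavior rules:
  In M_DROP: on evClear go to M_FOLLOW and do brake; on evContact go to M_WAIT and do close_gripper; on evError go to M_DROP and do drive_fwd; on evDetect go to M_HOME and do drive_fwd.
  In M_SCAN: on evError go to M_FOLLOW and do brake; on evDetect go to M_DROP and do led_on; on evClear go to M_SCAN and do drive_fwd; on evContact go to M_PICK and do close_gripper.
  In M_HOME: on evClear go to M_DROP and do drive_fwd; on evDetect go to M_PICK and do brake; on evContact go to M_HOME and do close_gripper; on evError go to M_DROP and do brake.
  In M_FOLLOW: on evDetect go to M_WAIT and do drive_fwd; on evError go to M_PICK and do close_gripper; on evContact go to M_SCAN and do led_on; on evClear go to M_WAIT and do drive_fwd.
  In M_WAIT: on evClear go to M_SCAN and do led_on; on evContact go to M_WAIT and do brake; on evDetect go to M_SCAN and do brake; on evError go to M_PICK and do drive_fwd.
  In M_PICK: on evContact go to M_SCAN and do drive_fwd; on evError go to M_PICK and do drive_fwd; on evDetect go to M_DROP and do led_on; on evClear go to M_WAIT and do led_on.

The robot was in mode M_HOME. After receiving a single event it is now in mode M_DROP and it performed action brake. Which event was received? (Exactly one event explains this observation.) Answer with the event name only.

try evContact: (M_HOME, evContact) → (M_HOME, close_gripper)
try evError: (M_HOME, evError) → (M_DROP, brake)  ← matches
try evClear: (M_HOME, evClear) → (M_DROP, drive_fwd)
try evDetect: (M_HOME, evDetect) → (M_PICK, brake)

evError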